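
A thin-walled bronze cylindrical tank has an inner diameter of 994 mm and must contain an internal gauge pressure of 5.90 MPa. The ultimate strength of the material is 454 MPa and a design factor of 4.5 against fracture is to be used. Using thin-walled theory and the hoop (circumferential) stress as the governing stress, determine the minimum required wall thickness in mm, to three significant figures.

σ_allow = 454/4.5 = 100.9 MPa.
Hoop stress σ_h = pD/(2t), so t = pD/(2σ_allow) = 5.90×994/(2×100.9) = 29.06 mm.

t = 29.1 mm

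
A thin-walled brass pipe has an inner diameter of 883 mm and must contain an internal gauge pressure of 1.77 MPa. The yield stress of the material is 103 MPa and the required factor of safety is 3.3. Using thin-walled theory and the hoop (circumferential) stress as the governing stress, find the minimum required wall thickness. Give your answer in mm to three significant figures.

σ_allow = 103/3.3 = 31.21 MPa.
Hoop stress σ_h = pD/(2t), so t = pD/(2σ_allow) = 1.77×883/(2×31.21) = 25.04 mm.

t = 25.0 mm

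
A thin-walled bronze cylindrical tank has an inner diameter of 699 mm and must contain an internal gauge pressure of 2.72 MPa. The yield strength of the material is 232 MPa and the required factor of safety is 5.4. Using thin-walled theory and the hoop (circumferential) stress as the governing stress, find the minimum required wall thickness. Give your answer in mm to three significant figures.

t = 22.1 mm

σ_allow = 232/5.4 = 42.96 MPa.
Hoop stress σ_h = pD/(2t), so t = pD/(2σ_allow) = 2.72×699/(2×42.96) = 22.13 mm.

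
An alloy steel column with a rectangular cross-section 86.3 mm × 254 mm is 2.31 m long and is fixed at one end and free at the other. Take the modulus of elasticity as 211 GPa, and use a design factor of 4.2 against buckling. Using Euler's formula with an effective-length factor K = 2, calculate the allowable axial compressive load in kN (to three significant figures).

P_allow = 316 kN

Buckling occurs about the weak axis: I_min = h·b³/12 = 254×86.3³/12 = 1.360×10^7 mm⁴ (b = 86.3 mm is the smaller dimension).
Effective length L_e = KL = 2×2.31 m = 4620 mm.
Euler critical load P_cr = π²EI/L_e² = π²×211000×1.360×10^7/4620² = 1.327×10^6 N.
P_allow = P_cr/n = 1.327×10^6/4.2 = 316000 N.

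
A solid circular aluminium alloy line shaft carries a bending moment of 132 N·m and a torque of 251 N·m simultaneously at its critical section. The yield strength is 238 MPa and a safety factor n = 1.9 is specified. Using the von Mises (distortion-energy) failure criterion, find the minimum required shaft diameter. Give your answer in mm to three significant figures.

σ_allow = σ_y/n = 238/1.9 = 125.3 MPa.
For a solid shaft σ_b = 32M/(πd³) and τ = 16T/(πd³), so the von Mises stress is σ' = (16/πd³)·√(4M²+3T²).
√(4M²+3T²) = √(4×(132000)² + 3×(251000)²) = 508600 N·mm.
d³ = 16×508600/(π×125.3) = 20680 mm³.
d = 27.45 mm.

d = 27.4 mm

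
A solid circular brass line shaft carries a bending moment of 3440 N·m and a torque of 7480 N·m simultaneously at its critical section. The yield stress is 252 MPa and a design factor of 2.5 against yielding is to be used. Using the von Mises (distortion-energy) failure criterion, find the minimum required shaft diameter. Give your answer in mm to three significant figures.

σ_allow = σ_y/n = 252/2.5 = 100.8 MPa.
For a solid shaft σ_b = 32M/(πd³) and τ = 16T/(πd³), so the von Mises stress is σ' = (16/πd³)·√(4M²+3T²).
√(4M²+3T²) = √(4×(3.440×10^6)² + 3×(7.480×10^6)²) = 1.467×10^7 N·mm.
d³ = 16×1.467×10^7/(π×100.8) = 741200 mm³.
d = 90.50 mm.

d = 90.5 mm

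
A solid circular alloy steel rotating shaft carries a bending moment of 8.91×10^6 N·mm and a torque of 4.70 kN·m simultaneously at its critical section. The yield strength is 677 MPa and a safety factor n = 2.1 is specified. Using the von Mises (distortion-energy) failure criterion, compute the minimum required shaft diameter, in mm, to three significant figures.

d = 67.6 mm

σ_allow = σ_y/n = 677/2.1 = 322.4 MPa.
For a solid shaft σ_b = 32M/(πd³) and τ = 16T/(πd³), so the von Mises stress is σ' = (16/πd³)·√(4M²+3T²).
√(4M²+3T²) = √(4×(8.910×10^6)² + 3×(4.700×10^6)²) = 1.959×10^7 N·mm.
d³ = 16×1.959×10^7/(π×322.4) = 309500 mm³.
d = 67.64 mm.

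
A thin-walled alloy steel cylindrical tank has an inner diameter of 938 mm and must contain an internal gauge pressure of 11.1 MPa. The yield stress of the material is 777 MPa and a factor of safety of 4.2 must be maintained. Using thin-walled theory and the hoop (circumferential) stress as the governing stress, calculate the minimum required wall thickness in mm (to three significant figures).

σ_allow = 777/4.2 = 185.0 MPa.
Hoop stress σ_h = pD/(2t), so t = pD/(2σ_allow) = 11.1×938/(2×185.0) = 28.14 mm.

t = 28.1 mm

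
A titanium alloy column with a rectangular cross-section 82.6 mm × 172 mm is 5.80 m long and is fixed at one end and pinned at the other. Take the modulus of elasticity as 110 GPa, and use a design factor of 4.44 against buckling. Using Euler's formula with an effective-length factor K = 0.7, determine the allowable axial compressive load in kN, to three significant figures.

P_allow = 120 kN

Buckling occurs about the weak axis: I_min = h·b³/12 = 172×82.6³/12 = 8.078×10^6 mm⁴ (b = 82.6 mm is the smaller dimension).
Effective length L_e = KL = 0.7×5.80 m = 4060 mm.
Euler critical load P_cr = π²EI/L_e² = π²×110000×8.078×10^6/4060² = 532000 N.
P_allow = P_cr/n = 532000/4.44 = 119800 N.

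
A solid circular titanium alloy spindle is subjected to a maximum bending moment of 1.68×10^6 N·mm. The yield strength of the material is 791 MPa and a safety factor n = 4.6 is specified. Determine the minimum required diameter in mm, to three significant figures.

d = 46.3 mm

σ_allow = 791/4.6 = 172.0 MPa.
For a solid circular section σ = 32M/(πd³), so d³ = 32M/(π σ_allow) = 32×1680000/(π×172.0) = 99520 mm³.
d = 46.34 mm.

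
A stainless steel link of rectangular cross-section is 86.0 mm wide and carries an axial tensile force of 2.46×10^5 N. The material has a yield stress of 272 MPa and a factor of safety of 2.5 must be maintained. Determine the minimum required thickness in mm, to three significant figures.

σ_allow = 272/2.5 = 108.8 MPa.
Required area A = F/σ_allow = 246000/108.8 = 2261 mm².
t = A/w = 2261/86.0 = 26.29 mm.

t = 26.3 mm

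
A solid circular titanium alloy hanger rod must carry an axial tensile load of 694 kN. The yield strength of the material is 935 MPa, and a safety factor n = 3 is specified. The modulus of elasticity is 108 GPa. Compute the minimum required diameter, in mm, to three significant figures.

d = 53.2 mm

Allowable stress σ_allow = 935/3 = 311.7 MPa.
Required area A = F/σ_allow = 694000/311.7 = 2227 mm².
A = πd²/4 → d = √(4A/π) = 53.25 mm.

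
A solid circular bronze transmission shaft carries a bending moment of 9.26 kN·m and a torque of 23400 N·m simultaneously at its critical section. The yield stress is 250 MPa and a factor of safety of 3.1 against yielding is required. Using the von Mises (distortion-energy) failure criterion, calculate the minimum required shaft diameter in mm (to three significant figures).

d = 141 mm

σ_allow = σ_y/n = 250/3.1 = 80.65 MPa.
For a solid shaft σ_b = 32M/(πd³) and τ = 16T/(πd³), so the von Mises stress is σ' = (16/πd³)·√(4M²+3T²).
√(4M²+3T²) = √(4×(9.260×10^6)² + 3×(2.340×10^7)²) = 4.456×10^7 N·mm.
d³ = 16×4.456×10^7/(π×80.65) = 2.814×10^6 mm³.
d = 141.2 mm.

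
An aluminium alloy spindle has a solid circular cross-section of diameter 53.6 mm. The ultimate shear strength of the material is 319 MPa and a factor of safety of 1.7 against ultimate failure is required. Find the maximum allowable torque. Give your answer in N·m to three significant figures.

τ_allow = 319/1.7 = 187.6 MPa.
For a solid shaft T_allow = τ_allow·πd³/16; πd³/16 = π×53.6³/16 = 30240 mm³.
T_allow = 187.6×30240 = 5.674×10^6 N·mm = 5674 N·m.

T_allow = 5670 N·m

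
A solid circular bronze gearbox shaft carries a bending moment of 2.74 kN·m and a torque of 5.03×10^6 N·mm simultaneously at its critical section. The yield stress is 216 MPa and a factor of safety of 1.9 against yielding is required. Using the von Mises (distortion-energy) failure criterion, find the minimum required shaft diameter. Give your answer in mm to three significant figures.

σ_allow = σ_y/n = 216/1.9 = 113.7 MPa.
For a solid shaft σ_b = 32M/(πd³) and τ = 16T/(πd³), so the von Mises stress is σ' = (16/πd³)·√(4M²+3T²).
√(4M²+3T²) = √(4×(2.740×10^6)² + 3×(5.030×10^6)²) = 1.029×10^7 N·mm.
d³ = 16×1.029×10^7/(π×113.7) = 461100 mm³.
d = 77.26 mm.

d = 77.3 mm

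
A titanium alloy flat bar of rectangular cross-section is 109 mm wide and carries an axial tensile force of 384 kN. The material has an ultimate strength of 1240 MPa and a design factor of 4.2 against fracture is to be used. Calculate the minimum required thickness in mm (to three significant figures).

σ_allow = 1240/4.2 = 295.2 MPa.
Required area A = F/σ_allow = 384000/295.2 = 1301 mm².
t = A/w = 1301/109 = 11.93 mm.

t = 11.9 mm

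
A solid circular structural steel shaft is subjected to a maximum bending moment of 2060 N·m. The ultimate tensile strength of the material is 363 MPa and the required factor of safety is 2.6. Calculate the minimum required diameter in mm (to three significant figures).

d = 53.2 mm

σ_allow = 363/2.6 = 139.6 MPa.
For a solid circular section σ = 32M/(πd³), so d³ = 32M/(π σ_allow) = 32×2060000/(π×139.6) = 150300 mm³.
d = 53.17 mm.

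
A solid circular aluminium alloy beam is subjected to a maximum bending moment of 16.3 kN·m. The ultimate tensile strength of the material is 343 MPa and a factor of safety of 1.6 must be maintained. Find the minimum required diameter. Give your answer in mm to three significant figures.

d = 91.8 mm

σ_allow = 343/1.6 = 214.4 MPa.
For a solid circular section σ = 32M/(πd³), so d³ = 32M/(π σ_allow) = 32×1.6300×10^7/(π×214.4) = 774500 mm³.
d = 91.83 mm.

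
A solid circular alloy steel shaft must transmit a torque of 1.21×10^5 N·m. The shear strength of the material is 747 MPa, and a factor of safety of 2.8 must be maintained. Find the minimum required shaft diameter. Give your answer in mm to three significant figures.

d = 132 mm

Allowable shear stress τ_allow = 747/2.8 = 266.8 MPa.
For a solid shaft τ = 16T/(πd³), so d³ = 16T/(π τ_allow) = 16×1.2100×10^8/(π×266.8) = 2.310×10^6 mm³.
d = (2.310×10^6)^(1/3) = 132.2 mm.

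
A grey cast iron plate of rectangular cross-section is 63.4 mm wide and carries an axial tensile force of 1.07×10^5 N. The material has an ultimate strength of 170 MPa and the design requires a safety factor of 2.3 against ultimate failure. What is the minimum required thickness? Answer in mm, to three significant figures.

σ_allow = 170/2.3 = 73.91 MPa.
Required area A = F/σ_allow = 107000/73.91 = 1448 mm².
t = A/w = 1448/63.4 = 22.83 mm.

t = 22.8 mm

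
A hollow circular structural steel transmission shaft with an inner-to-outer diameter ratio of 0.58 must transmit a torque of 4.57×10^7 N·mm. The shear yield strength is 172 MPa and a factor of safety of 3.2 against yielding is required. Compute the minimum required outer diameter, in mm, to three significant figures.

τ_allow = 172/3.2 = 53.75 MPa.
For a hollow shaft τ = 16T/[πd_o³(1−k⁴)] with k = 0.58, so 1−k⁴ = 0.8868.
d_o³ = 16T/[π τ_allow (1−k⁴)] = 16×4.5700×10^7/(π×53.75×0.8868) = 4.883×10^6 mm³.
d_o = 169.7 mm.

d_o = 170 mm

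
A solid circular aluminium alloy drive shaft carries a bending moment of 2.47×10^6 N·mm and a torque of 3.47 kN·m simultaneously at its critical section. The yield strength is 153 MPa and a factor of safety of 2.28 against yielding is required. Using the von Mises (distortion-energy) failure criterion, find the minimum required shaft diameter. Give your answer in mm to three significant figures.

σ_allow = σ_y/n = 153/2.28 = 67.11 MPa.
For a solid shaft σ_b = 32M/(πd³) and τ = 16T/(πd³), so the von Mises stress is σ' = (16/πd³)·√(4M²+3T²).
√(4M²+3T²) = √(4×(2.470×10^6)² + 3×(3.470×10^6)²) = 7.780×10^6 N·mm.
d³ = 16×7.780×10^6/(π×67.11) = 590500 mm³.
d = 83.89 mm.

d = 83.9 mm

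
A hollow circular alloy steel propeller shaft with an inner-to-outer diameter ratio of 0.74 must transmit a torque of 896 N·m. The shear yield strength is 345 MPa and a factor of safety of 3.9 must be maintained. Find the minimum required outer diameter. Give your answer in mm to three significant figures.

d_o = 41.9 mm

τ_allow = 345/3.9 = 88.46 MPa.
For a hollow shaft τ = 16T/[πd_o³(1−k⁴)] with k = 0.74, so 1−k⁴ = 0.7001.
d_o³ = 16T/[π τ_allow (1−k⁴)] = 16×896000/(π×88.46×0.7001) = 73680 mm³.
d_o = 41.92 mm.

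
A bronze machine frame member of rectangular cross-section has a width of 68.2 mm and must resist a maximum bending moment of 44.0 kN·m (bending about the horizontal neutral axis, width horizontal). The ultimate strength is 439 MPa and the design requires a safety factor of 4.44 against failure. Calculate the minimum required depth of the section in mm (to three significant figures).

σ_allow = 439/4.44 = 98.87 MPa.
For a rectangular section σ = 6M/(bh²), so h² = 6M/(b σ_allow) = 6×4.4000×10^7/(68.2×98.87) = 39150 mm².
h = 197.9 mm.

h = 198 mm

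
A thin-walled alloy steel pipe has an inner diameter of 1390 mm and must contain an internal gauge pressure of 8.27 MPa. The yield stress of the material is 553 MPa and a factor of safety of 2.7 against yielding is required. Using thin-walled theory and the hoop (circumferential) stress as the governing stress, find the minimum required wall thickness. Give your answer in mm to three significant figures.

σ_allow = 553/2.7 = 204.8 MPa.
Hoop stress σ_h = pD/(2t), so t = pD/(2σ_allow) = 8.27×1390/(2×204.8) = 28.06 mm.

t = 28.1 mm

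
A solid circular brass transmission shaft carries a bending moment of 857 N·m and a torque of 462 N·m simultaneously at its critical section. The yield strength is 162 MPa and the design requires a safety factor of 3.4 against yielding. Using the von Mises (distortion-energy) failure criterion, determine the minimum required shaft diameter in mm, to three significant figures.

σ_allow = σ_y/n = 162/3.4 = 47.65 MPa.
For a solid shaft σ_b = 32M/(πd³) and τ = 16T/(πd³), so the von Mises stress is σ' = (16/πd³)·√(4M²+3T²).
√(4M²+3T²) = √(4×(857000)² + 3×(462000)²) = 1.892×10^6 N·mm.
d³ = 16×1.892×10^6/(π×47.65) = 202200 mm³.
d = 58.69 mm.

d = 58.7 mm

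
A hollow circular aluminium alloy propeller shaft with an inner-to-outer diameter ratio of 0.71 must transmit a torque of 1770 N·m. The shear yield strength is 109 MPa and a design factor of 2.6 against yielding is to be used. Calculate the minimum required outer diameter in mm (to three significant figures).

τ_allow = 109/2.6 = 41.92 MPa.
For a hollow shaft τ = 16T/[πd_o³(1−k⁴)] with k = 0.71, so 1−k⁴ = 0.7459.
d_o³ = 16T/[π τ_allow (1−k⁴)] = 16×1770000/(π×41.92×0.7459) = 288300 mm³.
d_o = 66.06 mm.

d_o = 66.1 mm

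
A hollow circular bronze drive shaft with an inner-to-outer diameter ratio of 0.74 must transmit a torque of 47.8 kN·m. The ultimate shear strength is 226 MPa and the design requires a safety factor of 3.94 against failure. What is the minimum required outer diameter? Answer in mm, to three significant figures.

d_o = 182 mm

τ_allow = 226/3.94 = 57.36 MPa.
For a hollow shaft τ = 16T/[πd_o³(1−k⁴)] with k = 0.74, so 1−k⁴ = 0.7001.
d_o³ = 16T/[π τ_allow (1−k⁴)] = 16×4.7800×10^7/(π×57.36×0.7001) = 6.062×10^6 mm³.
d_o = 182.3 mm.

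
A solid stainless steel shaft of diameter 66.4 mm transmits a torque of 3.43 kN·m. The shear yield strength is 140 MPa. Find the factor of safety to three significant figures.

n = 2.35

τ = 16T/(πd³) = 16×3430000/(π×66.4³) = 59.67 MPa.
n = τ_limit/τ = 140/59.67 = 2.346.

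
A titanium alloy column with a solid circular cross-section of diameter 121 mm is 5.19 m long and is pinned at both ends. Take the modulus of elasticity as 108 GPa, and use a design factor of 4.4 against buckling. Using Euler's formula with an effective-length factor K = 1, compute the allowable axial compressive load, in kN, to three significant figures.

I = πd⁴/64 = π×121⁴/64 = 1.052×10^7 mm⁴.
Effective length L_e = KL = 1×5.19 m = 5190 mm.
Euler critical load P_cr = π²EI/L_e² = π²×108000×1.052×10^7/5190² = 416400 N.
P_allow = P_cr/n = 416400/4.4 = 94630 N.

P_allow = 94.6 kN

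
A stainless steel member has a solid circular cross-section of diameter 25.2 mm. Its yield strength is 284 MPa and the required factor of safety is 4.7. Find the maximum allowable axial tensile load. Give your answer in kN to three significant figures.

σ_allow = 284/4.7 = 60.43 MPa.
A = πd²/4 = π×25.2²/4 = 498.8 mm².
F_allow = σ_allow × A = 60.43×498.8 = 30140 N.

F_allow = 30.1 kN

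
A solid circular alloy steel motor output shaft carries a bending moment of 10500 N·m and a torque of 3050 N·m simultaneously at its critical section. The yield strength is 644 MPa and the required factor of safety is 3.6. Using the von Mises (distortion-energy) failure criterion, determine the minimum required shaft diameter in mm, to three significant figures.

d = 85.1 mm

σ_allow = σ_y/n = 644/3.6 = 178.9 MPa.
For a solid shaft σ_b = 32M/(πd³) and τ = 16T/(πd³), so the von Mises stress is σ' = (16/πd³)·√(4M²+3T²).
√(4M²+3T²) = √(4×(1.050×10^7)² + 3×(3.050×10^6)²) = 2.165×10^7 N·mm.
d³ = 16×2.165×10^7/(π×178.9) = 616500 mm³.
d = 85.11 mm.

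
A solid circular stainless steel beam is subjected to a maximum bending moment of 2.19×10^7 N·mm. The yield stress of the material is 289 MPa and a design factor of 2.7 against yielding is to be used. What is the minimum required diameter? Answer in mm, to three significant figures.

d = 128 mm

σ_allow = 289/2.7 = 107.0 MPa.
For a solid circular section σ = 32M/(πd³), so d³ = 32M/(π σ_allow) = 32×2.1900×10^7/(π×107.0) = 2.084×10^6 mm³.
d = 127.7 mm.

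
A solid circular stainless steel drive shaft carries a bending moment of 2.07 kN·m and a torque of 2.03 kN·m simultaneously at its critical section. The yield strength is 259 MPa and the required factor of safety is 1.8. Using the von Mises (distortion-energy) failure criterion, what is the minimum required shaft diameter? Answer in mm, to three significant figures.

d = 57.7 mm

σ_allow = σ_y/n = 259/1.8 = 143.9 MPa.
For a solid shaft σ_b = 32M/(πd³) and τ = 16T/(πd³), so the von Mises stress is σ' = (16/πd³)·√(4M²+3T²).
√(4M²+3T²) = √(4×(2.070×10^6)² + 3×(2.030×10^6)²) = 5.432×10^6 N·mm.
d³ = 16×5.432×10^6/(π×143.9) = 192300 mm³.
d = 57.72 mm.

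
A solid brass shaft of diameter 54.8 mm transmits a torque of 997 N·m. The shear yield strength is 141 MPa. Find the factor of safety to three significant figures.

τ = 16T/(πd³) = 16×997000/(π×54.8³) = 30.85 MPa.
n = τ_limit/τ = 141/30.85 = 4.570.

n = 4.57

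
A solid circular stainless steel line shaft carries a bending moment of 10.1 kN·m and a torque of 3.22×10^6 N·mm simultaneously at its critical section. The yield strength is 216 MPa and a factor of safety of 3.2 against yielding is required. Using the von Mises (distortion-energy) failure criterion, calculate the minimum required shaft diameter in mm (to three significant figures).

d = 116 mm

σ_allow = σ_y/n = 216/3.2 = 67.50 MPa.
For a solid shaft σ_b = 32M/(πd³) and τ = 16T/(πd³), so the von Mises stress is σ' = (16/πd³)·√(4M²+3T²).
√(4M²+3T²) = √(4×(1.010×10^7)² + 3×(3.220×10^6)²) = 2.096×10^7 N·mm.
d³ = 16×2.096×10^7/(π×67.50) = 1.581×10^6 mm³.
d = 116.5 mm.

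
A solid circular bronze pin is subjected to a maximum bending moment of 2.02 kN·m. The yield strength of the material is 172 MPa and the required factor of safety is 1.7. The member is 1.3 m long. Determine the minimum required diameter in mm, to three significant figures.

σ_allow = 172/1.7 = 101.2 MPa.
For a solid circular section σ = 32M/(πd³), so d³ = 32M/(π σ_allow) = 32×2020000/(π×101.2) = 203400 mm³.
d = 58.81 mm.

d = 58.8 mm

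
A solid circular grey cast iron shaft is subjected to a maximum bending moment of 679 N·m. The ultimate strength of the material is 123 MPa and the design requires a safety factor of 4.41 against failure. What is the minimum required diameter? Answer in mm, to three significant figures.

d = 62.8 mm

σ_allow = 123/4.41 = 27.89 MPa.
For a solid circular section σ = 32M/(πd³), so d³ = 32M/(π σ_allow) = 32×679000/(π×27.89) = 248000 mm³.
d = 62.83 mm.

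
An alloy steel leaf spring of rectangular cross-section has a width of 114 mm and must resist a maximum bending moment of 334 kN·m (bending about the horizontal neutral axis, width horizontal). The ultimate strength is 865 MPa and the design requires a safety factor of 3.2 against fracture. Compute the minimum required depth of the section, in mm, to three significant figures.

σ_allow = 865/3.2 = 270.3 MPa.
For a rectangular section σ = 6M/(bh²), so h² = 6M/(b σ_allow) = 6×3.3400×10^8/(114×270.3) = 65030 mm².
h = 255.0 mm.

h = 255 mm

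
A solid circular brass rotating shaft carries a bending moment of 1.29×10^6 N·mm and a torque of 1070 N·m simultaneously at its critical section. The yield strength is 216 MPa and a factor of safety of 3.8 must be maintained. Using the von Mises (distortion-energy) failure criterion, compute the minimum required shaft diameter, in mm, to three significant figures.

d = 65.8 mm

σ_allow = σ_y/n = 216/3.8 = 56.84 MPa.
For a solid shaft σ_b = 32M/(πd³) and τ = 16T/(πd³), so the von Mises stress is σ' = (16/πd³)·√(4M²+3T²).
√(4M²+3T²) = √(4×(1.290×10^6)² + 3×(1.070×10^6)²) = 3.177×10^6 N·mm.
d³ = 16×3.177×10^6/(π×56.84) = 284600 mm³.
d = 65.78 mm.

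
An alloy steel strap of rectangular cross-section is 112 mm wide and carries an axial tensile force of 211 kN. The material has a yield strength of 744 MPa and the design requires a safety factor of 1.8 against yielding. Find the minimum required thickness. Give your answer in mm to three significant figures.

t = 4.56 mm

σ_allow = 744/1.8 = 413.3 MPa.
Required area A = F/σ_allow = 211000/413.3 = 510.5 mm².
t = A/w = 510.5/112 = 4.558 mm.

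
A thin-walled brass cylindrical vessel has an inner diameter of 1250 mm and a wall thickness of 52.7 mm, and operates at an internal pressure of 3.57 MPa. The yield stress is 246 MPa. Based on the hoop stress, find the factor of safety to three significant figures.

n = 5.81

σ_h = pD/(2t) = 3.57×1250/(2×52.7) = 42.34 MPa.
n = 246/42.34 = 5.810.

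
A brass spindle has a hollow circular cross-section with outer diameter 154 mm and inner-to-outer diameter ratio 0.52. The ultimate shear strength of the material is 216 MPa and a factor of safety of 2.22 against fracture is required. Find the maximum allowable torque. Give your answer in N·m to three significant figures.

T_allow = 64700 N·m

τ_allow = 216/2.22 = 97.30 MPa.
For a hollow shaft T_allow = τ_allow·πd_o³(1−k⁴)/16 with 1−k⁴ = 0.9269, so πd_o³(1−k⁴)/16 = 664700 mm³.
T_allow = 97.30×664700 = 6.467×10^7 N·mm = 64670 N·m.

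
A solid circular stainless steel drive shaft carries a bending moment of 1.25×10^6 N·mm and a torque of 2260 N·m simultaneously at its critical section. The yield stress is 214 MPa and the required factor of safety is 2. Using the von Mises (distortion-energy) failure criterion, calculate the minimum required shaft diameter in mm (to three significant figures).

d = 60.5 mm

σ_allow = σ_y/n = 214/2 = 107.0 MPa.
For a solid shaft σ_b = 32M/(πd³) and τ = 16T/(πd³), so the von Mises stress is σ' = (16/πd³)·√(4M²+3T²).
√(4M²+3T²) = √(4×(1.250×10^6)² + 3×(2.260×10^6)²) = 4.645×10^6 N·mm.
d³ = 16×4.645×10^6/(π×107.0) = 221100 mm³.
d = 60.47 mm.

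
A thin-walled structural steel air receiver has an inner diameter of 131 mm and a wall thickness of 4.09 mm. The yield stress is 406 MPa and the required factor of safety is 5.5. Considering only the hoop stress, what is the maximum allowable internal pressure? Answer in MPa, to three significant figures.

p_allow = 4.61 MPa

σ_allow = 406/5.5 = 73.82 MPa.
σ_h = pD/(2t) → p_allow = 2σ_allow t/D = 2×73.82×4.09/131 = 4.609 MPa.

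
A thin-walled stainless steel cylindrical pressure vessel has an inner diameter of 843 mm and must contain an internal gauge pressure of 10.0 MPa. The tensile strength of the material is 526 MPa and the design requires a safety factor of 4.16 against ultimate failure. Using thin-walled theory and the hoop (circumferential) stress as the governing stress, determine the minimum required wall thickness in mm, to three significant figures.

σ_allow = 526/4.16 = 126.4 MPa.
Hoop stress σ_h = pD/(2t), so t = pD/(2σ_allow) = 10.0×843/(2×126.4) = 33.34 mm.

t = 33.3 mm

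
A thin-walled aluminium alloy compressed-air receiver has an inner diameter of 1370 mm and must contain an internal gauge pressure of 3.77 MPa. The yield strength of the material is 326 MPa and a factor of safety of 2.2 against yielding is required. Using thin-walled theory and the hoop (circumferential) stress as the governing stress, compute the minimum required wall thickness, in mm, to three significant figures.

σ_allow = 326/2.2 = 148.2 MPa.
Hoop stress σ_h = pD/(2t), so t = pD/(2σ_allow) = 3.77×1370/(2×148.2) = 17.43 mm.

t = 17.4 mm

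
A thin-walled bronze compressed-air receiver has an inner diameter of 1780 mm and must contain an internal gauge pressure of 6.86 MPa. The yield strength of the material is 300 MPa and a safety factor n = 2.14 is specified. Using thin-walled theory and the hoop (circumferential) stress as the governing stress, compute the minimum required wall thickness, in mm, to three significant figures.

σ_allow = 300/2.14 = 140.2 MPa.
Hoop stress σ_h = pD/(2t), so t = pD/(2σ_allow) = 6.86×1780/(2×140.2) = 43.55 mm.

t = 43.6 mm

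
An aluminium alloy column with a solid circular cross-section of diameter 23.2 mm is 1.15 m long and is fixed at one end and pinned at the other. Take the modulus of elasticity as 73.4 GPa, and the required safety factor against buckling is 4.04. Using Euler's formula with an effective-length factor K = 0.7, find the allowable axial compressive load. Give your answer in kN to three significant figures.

P_allow = 3.93 kN

I = πd⁴/64 = π×23.2⁴/64 = 14220 mm⁴.
Effective length L_e = KL = 0.7×1.15 m = 805.0 mm.
Euler critical load P_cr = π²EI/L_e² = π²×73400×14220/805.0² = 15900 N.
P_allow = P_cr/n = 15900/4.04 = 3935 N.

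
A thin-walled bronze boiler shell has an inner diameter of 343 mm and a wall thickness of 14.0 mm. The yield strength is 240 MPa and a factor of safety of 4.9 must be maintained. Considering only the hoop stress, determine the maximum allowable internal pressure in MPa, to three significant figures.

σ_allow = 240/4.9 = 48.98 MPa.
σ_h = pD/(2t) → p_allow = 2σ_allow t/D = 2×48.98×14.0/343 = 3.998 MPa.

p_allow = 4.00 MPa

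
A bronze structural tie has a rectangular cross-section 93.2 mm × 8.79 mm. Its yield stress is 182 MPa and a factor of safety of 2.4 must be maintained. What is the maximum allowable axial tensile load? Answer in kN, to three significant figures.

σ_allow = 182/2.4 = 75.83 MPa.
A = 93.2×8.79 = 819.2 mm².
F_allow = σ_allow × A = 75.83×819.2 = 62120 N.

F_allow = 62.1 kN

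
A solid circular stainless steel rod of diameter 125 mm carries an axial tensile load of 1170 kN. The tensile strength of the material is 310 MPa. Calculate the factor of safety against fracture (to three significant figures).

n = 3.25

A = πd²/4 = 12270 mm².
σ = F/A = 1170000/12270 = 95.34 MPa.
n = 310/95.34 = 3.252.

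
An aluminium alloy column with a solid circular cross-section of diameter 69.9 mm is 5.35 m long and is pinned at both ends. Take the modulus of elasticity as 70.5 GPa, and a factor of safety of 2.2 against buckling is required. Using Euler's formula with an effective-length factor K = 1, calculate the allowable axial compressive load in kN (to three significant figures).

I = πd⁴/64 = π×69.9⁴/64 = 1.172×10^6 mm⁴.
Effective length L_e = KL = 1×5.35 m = 5350 mm.
Euler critical load P_cr = π²EI/L_e² = π²×70500×1.172×10^6/5350² = 28490 N.
P_allow = P_cr/n = 28490/2.2 = 12950 N.

P_allow = 12.9 kN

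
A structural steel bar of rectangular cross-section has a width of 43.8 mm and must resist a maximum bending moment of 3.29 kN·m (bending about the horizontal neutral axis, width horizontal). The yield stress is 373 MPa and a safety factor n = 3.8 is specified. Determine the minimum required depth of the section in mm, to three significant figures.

σ_allow = 373/3.8 = 98.16 MPa.
For a rectangular section σ = 6M/(bh²), so h² = 6M/(b σ_allow) = 6×3290000/(43.8×98.16) = 4591 mm².
h = 67.76 mm.

h = 67.8 mm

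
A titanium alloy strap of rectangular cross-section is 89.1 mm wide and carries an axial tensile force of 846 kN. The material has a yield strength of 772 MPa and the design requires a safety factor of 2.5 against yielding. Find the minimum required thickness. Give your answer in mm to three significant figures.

σ_allow = 772/2.5 = 308.8 MPa.
Required area A = F/σ_allow = 846000/308.8 = 2740 mm².
t = A/w = 2740/89.1 = 30.75 mm.

t = 30.7 mm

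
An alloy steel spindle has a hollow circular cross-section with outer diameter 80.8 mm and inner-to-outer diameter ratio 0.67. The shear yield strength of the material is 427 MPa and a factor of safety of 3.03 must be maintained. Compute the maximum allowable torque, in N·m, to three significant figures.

T_allow = 11700 N·m

τ_allow = 427/3.03 = 140.9 MPa.
For a hollow shaft T_allow = τ_allow·πd_o³(1−k⁴)/16 with 1−k⁴ = 0.7985, so πd_o³(1−k⁴)/16 = 82710 mm³.
T_allow = 140.9×82710 = 1.166×10^7 N·mm = 11660 N·m.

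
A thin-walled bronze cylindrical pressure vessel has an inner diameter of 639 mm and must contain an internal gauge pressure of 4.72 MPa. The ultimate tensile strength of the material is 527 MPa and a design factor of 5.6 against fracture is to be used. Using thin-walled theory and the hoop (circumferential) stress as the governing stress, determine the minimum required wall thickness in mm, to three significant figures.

σ_allow = 527/5.6 = 94.11 MPa.
Hoop stress σ_h = pD/(2t), so t = pD/(2σ_allow) = 4.72×639/(2×94.11) = 16.02 mm.

t = 16.0 mm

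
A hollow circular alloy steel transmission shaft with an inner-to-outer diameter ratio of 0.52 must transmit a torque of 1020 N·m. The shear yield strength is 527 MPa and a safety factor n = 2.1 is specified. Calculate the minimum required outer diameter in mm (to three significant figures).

d_o = 28.2 mm

τ_allow = 527/2.1 = 251.0 MPa.
For a hollow shaft τ = 16T/[πd_o³(1−k⁴)] with k = 0.52, so 1−k⁴ = 0.9269.
d_o³ = 16T/[π τ_allow (1−k⁴)] = 16×1020000/(π×251.0×0.9269) = 22330 mm³.
d_o = 28.16 mm.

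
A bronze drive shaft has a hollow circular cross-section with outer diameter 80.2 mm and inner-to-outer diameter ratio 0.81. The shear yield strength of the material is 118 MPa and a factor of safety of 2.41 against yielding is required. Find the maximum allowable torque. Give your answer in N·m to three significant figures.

T_allow = 2820 N·m

τ_allow = 118/2.41 = 48.96 MPa.
For a hollow shaft T_allow = τ_allow·πd_o³(1−k⁴)/16 with 1−k⁴ = 0.5695, so πd_o³(1−k⁴)/16 = 57690 mm³.
T_allow = 48.96×57690 = 2.824×10^6 N·mm = 2824 N·m.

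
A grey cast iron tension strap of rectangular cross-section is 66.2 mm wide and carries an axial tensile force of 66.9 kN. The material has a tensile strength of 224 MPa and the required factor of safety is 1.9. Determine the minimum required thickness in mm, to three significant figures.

t = 8.57 mm

σ_allow = 224/1.9 = 117.9 MPa.
Required area A = F/σ_allow = 66900/117.9 = 567.5 mm².
t = A/w = 567.5/66.2 = 8.572 mm.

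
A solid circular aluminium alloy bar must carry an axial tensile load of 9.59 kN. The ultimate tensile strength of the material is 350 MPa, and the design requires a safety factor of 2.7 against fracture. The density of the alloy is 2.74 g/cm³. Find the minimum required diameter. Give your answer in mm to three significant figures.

Allowable stress σ_allow = 350/2.7 = 129.6 MPa.
Required area A = F/σ_allow = 9590.0/129.6 = 73.98 mm².
A = πd²/4 → d = √(4A/π) = 9.705 mm.

d = 9.71 mm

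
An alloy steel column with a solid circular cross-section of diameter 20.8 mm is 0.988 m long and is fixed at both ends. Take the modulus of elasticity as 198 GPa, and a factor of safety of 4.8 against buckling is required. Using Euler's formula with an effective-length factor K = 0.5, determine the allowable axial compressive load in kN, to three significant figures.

P_allow = 15.3 kN

I = πd⁴/64 = π×20.8⁴/64 = 9188 mm⁴.
Effective length L_e = KL = 0.5×0.988 m = 494.0 mm.
Euler critical load P_cr = π²EI/L_e² = π²×198000×9188/494.0² = 73580 N.
P_allow = P_cr/n = 73580/4.8 = 15330 N.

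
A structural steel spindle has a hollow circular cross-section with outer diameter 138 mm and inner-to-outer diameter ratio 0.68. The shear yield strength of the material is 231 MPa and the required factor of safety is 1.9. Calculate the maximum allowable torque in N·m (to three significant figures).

τ_allow = 231/1.9 = 121.6 MPa.
For a hollow shaft T_allow = τ_allow·πd_o³(1−k⁴)/16 with 1−k⁴ = 0.7862, so πd_o³(1−k⁴)/16 = 405700 mm³.
T_allow = 121.6×405700 = 4.932×10^7 N·mm = 49320 N·m.

T_allow = 49300 N·m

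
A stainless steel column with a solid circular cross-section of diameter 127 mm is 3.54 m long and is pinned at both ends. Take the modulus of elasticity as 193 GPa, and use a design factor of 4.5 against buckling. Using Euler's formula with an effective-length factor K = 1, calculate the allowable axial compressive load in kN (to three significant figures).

I = πd⁴/64 = π×127⁴/64 = 1.277×10^7 mm⁴.
Effective length L_e = KL = 1×3.54 m = 3540 mm.
Euler critical load P_cr = π²EI/L_e² = π²×193000×1.277×10^7/3540² = 1.941×10^6 N.
P_allow = P_cr/n = 1.941×10^6/4.5 = 431300 N.

P_allow = 431 kN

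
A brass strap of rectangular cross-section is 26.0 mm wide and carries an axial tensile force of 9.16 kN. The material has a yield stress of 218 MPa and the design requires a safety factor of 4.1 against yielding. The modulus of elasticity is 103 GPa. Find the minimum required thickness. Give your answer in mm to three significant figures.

σ_allow = 218/4.1 = 53.17 MPa.
Required area A = F/σ_allow = 9160.0/53.17 = 172.3 mm².
t = A/w = 172.3/26.0 = 6.626 mm.

t = 6.63 mm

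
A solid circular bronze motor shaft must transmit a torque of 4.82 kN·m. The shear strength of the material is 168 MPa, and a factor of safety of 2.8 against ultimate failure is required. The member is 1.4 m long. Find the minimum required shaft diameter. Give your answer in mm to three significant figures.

Allowable shear stress τ_allow = 168/2.8 = 60.00 MPa.
For a solid shaft τ = 16T/(πd³), so d³ = 16T/(π τ_allow) = 16×4820000/(π×60.00) = 409100 mm³.
d = (409100)^(1/3) = 74.24 mm.

d = 74.2 mm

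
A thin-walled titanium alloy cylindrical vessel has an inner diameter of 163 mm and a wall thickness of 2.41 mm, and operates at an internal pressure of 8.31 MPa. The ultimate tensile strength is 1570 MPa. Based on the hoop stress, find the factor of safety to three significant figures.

σ_h = pD/(2t) = 8.31×163/(2×2.41) = 281.0 MPa.
n = 1570/281.0 = 5.587.

n = 5.59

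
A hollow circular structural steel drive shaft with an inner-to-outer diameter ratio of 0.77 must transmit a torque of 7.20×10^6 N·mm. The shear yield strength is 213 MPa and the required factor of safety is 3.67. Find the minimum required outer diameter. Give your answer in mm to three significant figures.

d_o = 99.1 mm

τ_allow = 213/3.67 = 58.04 MPa.
For a hollow shaft τ = 16T/[πd_o³(1−k⁴)] with k = 0.77, so 1−k⁴ = 0.6485.
d_o³ = 16T/[π τ_allow (1−k⁴)] = 16×7200000/(π×58.04×0.6485) = 974300 mm³.
d_o = 99.14 mm.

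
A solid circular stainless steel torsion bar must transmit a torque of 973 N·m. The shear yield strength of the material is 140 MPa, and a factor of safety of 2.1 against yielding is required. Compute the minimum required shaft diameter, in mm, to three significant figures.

d = 42.0 mm

Allowable shear stress τ_allow = 140/2.1 = 66.67 MPa.
For a solid shaft τ = 16T/(πd³), so d³ = 16T/(π τ_allow) = 16×973000/(π×66.67) = 74330 mm³.
d = (74330)^(1/3) = 42.05 mm.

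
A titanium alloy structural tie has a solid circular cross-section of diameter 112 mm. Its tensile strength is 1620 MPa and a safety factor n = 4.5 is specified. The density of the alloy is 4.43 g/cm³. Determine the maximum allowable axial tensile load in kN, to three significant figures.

σ_allow = 1620/4.5 = 360.0 MPa.
A = πd²/4 = π×112²/4 = 9852 mm².
F_allow = σ_allow × A = 360.0×9852 = 3.547×10^6 N.

F_allow = 3550 kN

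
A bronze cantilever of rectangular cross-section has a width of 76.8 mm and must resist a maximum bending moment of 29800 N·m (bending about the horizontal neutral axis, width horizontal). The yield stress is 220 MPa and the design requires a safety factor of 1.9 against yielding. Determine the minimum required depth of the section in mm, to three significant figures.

σ_allow = 220/1.9 = 115.8 MPa.
For a rectangular section σ = 6M/(bh²), so h² = 6M/(b σ_allow) = 6×2.9800×10^7/(76.8×115.8) = 20110 mm².
h = 141.8 mm.

h = 142 mm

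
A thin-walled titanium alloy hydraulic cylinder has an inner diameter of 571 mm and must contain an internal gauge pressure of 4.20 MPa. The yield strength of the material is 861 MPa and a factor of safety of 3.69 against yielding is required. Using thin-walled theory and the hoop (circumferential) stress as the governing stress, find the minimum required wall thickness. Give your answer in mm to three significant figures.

σ_allow = 861/3.69 = 233.3 MPa.
Hoop stress σ_h = pD/(2t), so t = pD/(2σ_allow) = 4.20×571/(2×233.3) = 5.139 mm.

t = 5.14 mm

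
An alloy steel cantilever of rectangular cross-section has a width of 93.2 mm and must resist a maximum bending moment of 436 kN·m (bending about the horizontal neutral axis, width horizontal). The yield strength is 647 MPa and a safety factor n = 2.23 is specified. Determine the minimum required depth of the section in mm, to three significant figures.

h = 311 mm

σ_allow = 647/2.23 = 290.1 MPa.
For a rectangular section σ = 6M/(bh²), so h² = 6M/(b σ_allow) = 6×4.3600×10^8/(93.2×290.1) = 96740 mm².
h = 311.0 mm.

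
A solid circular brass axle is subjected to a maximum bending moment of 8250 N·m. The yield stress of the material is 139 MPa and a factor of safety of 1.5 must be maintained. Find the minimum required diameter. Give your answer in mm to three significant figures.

σ_allow = 139/1.5 = 92.67 MPa.
For a solid circular section σ = 32M/(πd³), so d³ = 32M/(π σ_allow) = 32×8250000/(π×92.67) = 906800 mm³.
d = 96.79 mm.

d = 96.8 mm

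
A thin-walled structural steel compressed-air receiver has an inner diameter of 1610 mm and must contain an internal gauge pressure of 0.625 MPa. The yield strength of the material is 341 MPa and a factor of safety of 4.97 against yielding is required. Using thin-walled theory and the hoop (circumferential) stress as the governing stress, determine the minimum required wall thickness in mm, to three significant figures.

t = 7.33 mm

σ_allow = 341/4.97 = 68.61 MPa.
Hoop stress σ_h = pD/(2t), so t = pD/(2σ_allow) = 0.625×1610/(2×68.61) = 7.333 mm.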